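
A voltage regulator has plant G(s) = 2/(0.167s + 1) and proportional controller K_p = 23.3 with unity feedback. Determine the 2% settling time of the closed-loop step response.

Closed loop: T(s) = K_p·G/(1+K_p·G) = 46.6/(0.167s + 1 + 46.6), with pole at s = −(1 + 46.6)/0.167 = −285.
τ = 1/285 = 0.003508 s, so 2% settling time ≈ 4τ = 0.014 s.

T_s ≈ 0.014 s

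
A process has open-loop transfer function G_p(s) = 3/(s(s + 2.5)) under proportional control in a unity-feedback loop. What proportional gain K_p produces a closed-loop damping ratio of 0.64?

Closed-loop characteristic equation: s² + 2.5s + K_p·3 = 0.
So ω_n = √(3K_p) and 2ζω_n = 2.5, giving ζ = 2.5/(2√(3K_p)).
Setting ζ = 0.64: √(3K_p) = 2.5/(2·0.64) = 1.953, so K_p = 3.815/3 = 1.27.

K_p = 1.27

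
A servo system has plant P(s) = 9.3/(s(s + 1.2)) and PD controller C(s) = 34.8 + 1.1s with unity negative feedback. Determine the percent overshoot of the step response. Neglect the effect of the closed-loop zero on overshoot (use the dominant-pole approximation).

34.9%

Forward path: (34.8 + 1.1s)·9.3/(s(s+1.2)). The closed-loop characteristic equation is s² + (1.2 + 9.3·1.1)s + 9.3·34.8 = 0.
That is s² + 11.43s + 323.6 = 0, so ω_n = 17.99 rad/s and ζ = 11.43/(2·17.99) = 0.3177.
%OS = 100·exp(−πζ/√(1−ζ²)) = 34.9%.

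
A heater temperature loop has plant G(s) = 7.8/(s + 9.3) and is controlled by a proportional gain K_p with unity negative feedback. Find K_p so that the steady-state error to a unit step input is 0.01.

For a type-0 loop with proportional control, e_ss = 1/(1 + K_p·G(0)).
G(0) = 0.8387. Require 1/(1 + K_p·0.8387) = 0.01, so 1 + 0.8387·K_p = 100.
K_p = (100 − 1)/0.8387 = 118.

K_p = 118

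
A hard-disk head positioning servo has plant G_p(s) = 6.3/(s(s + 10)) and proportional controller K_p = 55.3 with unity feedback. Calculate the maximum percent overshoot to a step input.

The closed-loop denominator s² + 10s + 348.4 gives ω_n = √348.4 = 18.67 and ζ = 10/(2ω_n) = 0.2679.
%OS = 100·exp(−πζ/√(1−ζ²)) = 100·exp(−π·0.2679/√0.9282) = 41.7%.

41.7%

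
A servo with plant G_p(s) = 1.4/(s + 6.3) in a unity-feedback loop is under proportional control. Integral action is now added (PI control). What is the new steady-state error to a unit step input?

Adding integral action puts a pole at s = 0 in the forward path, raising the system type to 1; a type-1 loop has zero steady-state error to a step.

0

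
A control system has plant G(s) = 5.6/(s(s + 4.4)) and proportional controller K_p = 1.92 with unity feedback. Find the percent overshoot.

5.83%

The closed-loop denominator s² + 4.4s + 10.75 gives ω_n = √10.75 = 3.279 and ζ = 4.4/(2ω_n) = 0.6709.
%OS = 100·exp(−πζ/√(1−ζ²)) = 100·exp(−π·0.6709/√0.5499) = 5.83%.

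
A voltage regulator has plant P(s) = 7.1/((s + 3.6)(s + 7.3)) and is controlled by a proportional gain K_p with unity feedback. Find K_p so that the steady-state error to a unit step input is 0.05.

The loop is type 0, so e_ss(step) = 1/(1 + K_pos) with K_pos = K_p·P(0).
P(0) = 0.2702. Require 1/(1 + K_p·0.2702) = 0.05, so 1 + 0.2702·K_p = 20.
K_p = (20 − 1)/0.2702 = 70.3.

K_p = 70.3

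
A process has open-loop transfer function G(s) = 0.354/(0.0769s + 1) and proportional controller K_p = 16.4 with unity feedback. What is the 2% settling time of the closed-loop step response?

Closed loop: T(s) = K_p·G/(1+K_p·G) = 5.806/(0.0769s + 1 + 5.806), with pole at s = −(1 + 5.806)/0.0769 = −88.5.
τ = 1/88.5 = 0.0113 s, so 2% settling time ≈ 4τ = 0.0452 s.

T_s ≈ 0.0452 s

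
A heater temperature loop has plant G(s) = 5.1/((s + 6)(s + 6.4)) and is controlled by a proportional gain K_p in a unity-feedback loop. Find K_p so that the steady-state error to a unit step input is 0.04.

Steady-state error for a unit step on this type-0 loop is 1/(1 + K_p·G(0)).
G(0) = 0.1328. Require 1/(1 + K_p·0.1328) = 0.04, so 1 + 0.1328·K_p = 25.
K_p = (25 − 1)/0.1328 = 181.

K_p = 181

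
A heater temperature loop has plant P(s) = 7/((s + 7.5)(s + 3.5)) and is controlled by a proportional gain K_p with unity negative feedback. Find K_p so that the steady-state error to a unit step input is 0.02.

K_p = 184

The loop is type 0, so e_ss(step) = 1/(1 + K_pos) with K_pos = K_p·P(0).
P(0) = 0.2667. Require 1/(1 + K_p·0.2667) = 0.02, so 1 + 0.2667·K_p = 50.
K_p = (50 − 1)/0.2667 = 184.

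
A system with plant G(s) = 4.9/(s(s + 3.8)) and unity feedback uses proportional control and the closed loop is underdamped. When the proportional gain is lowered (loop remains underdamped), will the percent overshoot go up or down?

decrease

ζ = 3.8/(2√(4.9K_p)) rises as K_p falls; higher damping means less overshoot.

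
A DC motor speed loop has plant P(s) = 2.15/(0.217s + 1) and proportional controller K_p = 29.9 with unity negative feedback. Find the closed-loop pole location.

Closed loop: T(s) = K_p·P/(1+K_p·P) = 64.28/(0.217s + 1 + 64.28), with pole at s = −(1 + 64.28)/0.217 = −300.9.

s = -300.9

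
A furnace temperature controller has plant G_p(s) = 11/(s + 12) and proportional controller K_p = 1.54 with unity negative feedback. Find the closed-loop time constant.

τ = 0.0346 s

Closed-loop transfer function: T(s) = K_p·G_p(s)/(1 + K_p·G_p(s)) = 16.94/(s + 12 + 16.94) = 16.94/(s + 28.94).
Time constant τ = 1/28.94 = 0.0346 s.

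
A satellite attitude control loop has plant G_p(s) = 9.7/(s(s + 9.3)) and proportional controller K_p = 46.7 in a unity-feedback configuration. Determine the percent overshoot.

Closed-loop characteristic equation: s² + 9.3s + 453 = 0, so ω_n = 21.28 rad/s and ζ = 9.3/(2·21.28) = 0.2185.
%OS = 100·exp(−πζ/√(1−ζ²)) = 100·exp(−π·0.2185/√0.9523) = 49.5%.

49.5%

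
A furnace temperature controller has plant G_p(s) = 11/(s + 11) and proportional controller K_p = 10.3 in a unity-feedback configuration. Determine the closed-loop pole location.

s = -124.3

Closed-loop transfer function: T(s) = K_p·G_p(s)/(1 + K_p·G_p(s)) = 113.3/(s + 11 + 113.3) = 113.3/(s + 124.3).
The closed-loop pole is at s = −124.3.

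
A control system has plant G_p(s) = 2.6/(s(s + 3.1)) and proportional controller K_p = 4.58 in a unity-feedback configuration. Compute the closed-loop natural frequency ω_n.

With unity feedback the closed-loop characteristic equation is s² + 3.1s + 4.58·2.6 = s² + 3.1s + 11.91 = 0.
Matching s² + 2ζω_n s + ω_n²: ω_n = √11.91 = 3.451 rad/s and 2ζω_n = 3.1, so ζ = 3.1/(2·3.451) = 0.449.

ω_n = 3.45 rad/s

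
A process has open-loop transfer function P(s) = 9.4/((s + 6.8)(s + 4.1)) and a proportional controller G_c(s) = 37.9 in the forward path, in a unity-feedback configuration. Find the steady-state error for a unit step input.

0.0726

The loop is type 0. Static position error constant K_pos = G_c(0)·P(0) = 37.9·0.3372 = 12.78.
Steady-state error to a unit step: e_ss = 1/(1+K_pos) = 1/13.78 = 0.0726.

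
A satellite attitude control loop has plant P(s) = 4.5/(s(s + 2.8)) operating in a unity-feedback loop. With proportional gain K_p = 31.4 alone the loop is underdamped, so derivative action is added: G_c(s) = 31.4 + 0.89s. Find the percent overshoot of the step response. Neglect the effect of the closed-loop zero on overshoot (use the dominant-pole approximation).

39.1%

Forward path: (31.4 + 0.89s)·4.5/(s(s+2.8)). The closed-loop characteristic equation is s² + (2.8 + 4.5·0.89)s + 4.5·31.4 = 0.
That is s² + 6.805s + 141.3 = 0, so ω_n = 11.89 rad/s and ζ = 6.805/(2·11.89) = 0.2862.
%OS = 100·exp(−πζ/√(1−ζ²)) = 39.1%.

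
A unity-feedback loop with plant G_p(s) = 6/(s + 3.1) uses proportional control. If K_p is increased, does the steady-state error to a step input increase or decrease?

decrease

The position error constant K_pos = K_p·G_p(0) grows with K_p, and e_ss = 1/(1+K_pos) falls.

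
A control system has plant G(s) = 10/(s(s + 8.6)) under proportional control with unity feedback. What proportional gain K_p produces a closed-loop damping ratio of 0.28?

Closed-loop characteristic equation: s² + 8.6s + K_p·10 = 0.
So ω_n = √(10K_p) and 2ζω_n = 8.6, giving ζ = 8.6/(2√(10K_p)).
Setting ζ = 0.28: √(10K_p) = 8.6/(2·0.28) = 15.36, so K_p = 235.8/10 = 23.6.

K_p = 23.6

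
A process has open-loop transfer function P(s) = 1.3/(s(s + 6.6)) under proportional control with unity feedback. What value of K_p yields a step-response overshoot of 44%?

K_p = 131

From %OS = 100·exp(−πζ/√(1−ζ²)) = 44%, ζ = −ln(0.44)/√(π²+ln²(0.44)) = 0.2528.
Characteristic equation s² + 6.6s + 1.3K_p = 0 gives ζ = 6.6/(2√(1.3K_p)).
Setting ζ = 0.2528: √(1.3K_p) = 6.6/(2·0.2528) = 13.05, so K_p = 170.4/1.3 = 131.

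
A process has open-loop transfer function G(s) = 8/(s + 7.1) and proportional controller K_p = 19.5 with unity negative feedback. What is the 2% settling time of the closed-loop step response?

Closed-loop transfer function: T(s) = K_p·G(s)/(1 + K_p·G(s)) = 156/(s + 7.1 + 156) = 156/(s + 163.1).
Time constant τ = 1/163.1 = 0.006131 s, so the 2% settling time is about 4τ = 0.0245 s.

T_s ≈ 0.0245 s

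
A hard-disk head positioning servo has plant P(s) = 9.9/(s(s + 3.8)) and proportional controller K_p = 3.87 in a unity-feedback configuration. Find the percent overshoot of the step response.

36.3%

Closed-loop characteristic equation: s² + 3.8s + 38.31 = 0, so ω_n = 6.19 rad/s and ζ = 3.8/(2·6.19) = 0.307.
%OS = 100·exp(−πζ/√(1−ζ²)) = 100·exp(−π·0.307/√0.9058) = 36.3%.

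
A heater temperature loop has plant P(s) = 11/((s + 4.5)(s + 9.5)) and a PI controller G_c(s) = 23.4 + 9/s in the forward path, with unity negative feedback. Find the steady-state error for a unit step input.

The open loop G_c(s)P(s) has a pole at the origin (type 1), so the static position error constant is infinite and e_ss = 1/(1+∞) = 0.

0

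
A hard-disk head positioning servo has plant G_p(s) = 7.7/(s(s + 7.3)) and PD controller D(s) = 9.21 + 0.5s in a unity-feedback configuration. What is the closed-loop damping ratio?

Forward path: (9.21 + 0.5s)·7.7/(s(s+7.3)). The closed-loop characteristic equation is s² + (7.3 + 7.7·0.5)s + 7.7·9.21 = 0.
That is s² + 11.15s + 70.92 = 0, so ω_n = 8.421 rad/s and ζ = 11.15/(2·8.421) = 0.662.

ζ = 0.662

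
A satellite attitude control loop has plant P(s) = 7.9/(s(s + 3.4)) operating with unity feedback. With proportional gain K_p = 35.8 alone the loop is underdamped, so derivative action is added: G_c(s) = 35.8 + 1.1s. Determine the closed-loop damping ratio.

Forward path: (35.8 + 1.1s)·7.9/(s(s+3.4)). The closed-loop characteristic equation is s² + (3.4 + 7.9·1.1)s + 7.9·35.8 = 0.
That is s² + 12.09s + 282.8 = 0, so ω_n = 16.82 rad/s and ζ = 12.09/(2·16.82) = 0.3595.

ζ = 0.359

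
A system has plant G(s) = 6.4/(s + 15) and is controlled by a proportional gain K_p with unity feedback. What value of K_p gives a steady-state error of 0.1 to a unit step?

Steady-state error for a unit step on this type-0 loop is 1/(1 + K_p·G(0)).
G(0) = 0.4267. Require 1/(1 + K_p·0.4267) = 0.1, so 1 + 0.4267·K_p = 10.
K_p = (10 − 1)/0.4267 = 21.1.

K_p = 21.1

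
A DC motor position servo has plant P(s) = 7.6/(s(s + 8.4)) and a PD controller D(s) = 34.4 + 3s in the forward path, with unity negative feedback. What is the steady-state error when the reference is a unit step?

0

The open loop D(s)P(s) has a pole at the origin (type 1), so the static position error constant is infinite and e_ss = 1/(1+∞) = 0.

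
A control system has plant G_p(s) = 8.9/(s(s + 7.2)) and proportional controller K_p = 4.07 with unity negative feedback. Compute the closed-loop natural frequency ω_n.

ω_n = 6.02 rad/s

1 + K_p·G_p(s) = 0 gives s² + 7.2s + 36.22 = 0.
Matching s² + 2ζω_n s + ω_n²: ω_n = √36.22 = 6.019 rad/s and 2ζω_n = 7.2, so ζ = 7.2/(2·6.019) = 0.598.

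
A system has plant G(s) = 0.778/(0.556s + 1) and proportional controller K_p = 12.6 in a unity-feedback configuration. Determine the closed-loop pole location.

s = -19.43

Closed loop: T(s) = K_p·G/(1+K_p·G) = 9.803/(0.556s + 1 + 9.803), with pole at s = −(1 + 9.803)/0.556 = −19.43.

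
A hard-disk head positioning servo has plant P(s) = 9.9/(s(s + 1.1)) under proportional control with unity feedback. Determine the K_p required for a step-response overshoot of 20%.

From %OS = 100·exp(−πζ/√(1−ζ²)) = 20%, ζ = −ln(0.2)/√(π²+ln²(0.2)) = 0.4559.
Characteristic equation s² + 1.1s + 9.9K_p = 0 gives ζ = 1.1/(2√(9.9K_p)).
Setting ζ = 0.4559: √(9.9K_p) = 1.1/(2·0.4559) = 1.206, so K_p = 1.455/9.9 = 0.147.

K_p = 0.147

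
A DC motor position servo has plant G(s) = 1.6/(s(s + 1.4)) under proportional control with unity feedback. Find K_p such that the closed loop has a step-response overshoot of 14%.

K_p = 1.09

From %OS = 100·exp(−πζ/√(1−ζ²)) = 14%, ζ = −ln(0.14)/√(π²+ln²(0.14)) = 0.5305.
Characteristic equation s² + 1.4s + 1.6K_p = 0 gives ζ = 1.4/(2√(1.6K_p)).
Setting ζ = 0.5305: √(1.6K_p) = 1.4/(2·0.5305) = 1.319, so K_p = 1.741/1.6 = 1.09.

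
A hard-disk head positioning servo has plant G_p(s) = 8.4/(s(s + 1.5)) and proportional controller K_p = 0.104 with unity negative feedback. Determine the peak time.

Closed-loop characteristic equation: s² + 1.5s + 0.8736 = 0, so ω_n = 0.9347 rad/s and ζ = 1.5/(2·0.9347) = 0.8024.
Damped frequency ω_d = ω_n√(1−ζ²) = 0.5578 rad/s, so peak time T_p = π/ω_d = 5.63 s.

T_p = 5.63 s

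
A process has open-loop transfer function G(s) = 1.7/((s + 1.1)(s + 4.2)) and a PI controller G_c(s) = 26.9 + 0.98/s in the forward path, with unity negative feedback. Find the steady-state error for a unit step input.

The open loop G_c(s)G(s) has a pole at the origin (type 1), so the static position error constant is infinite and e_ss = 1/(1+∞) = 0.

0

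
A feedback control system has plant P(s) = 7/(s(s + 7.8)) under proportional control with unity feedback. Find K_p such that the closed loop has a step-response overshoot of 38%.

From %OS = 100·exp(−πζ/√(1−ζ²)) = 38%, ζ = −ln(0.38)/√(π²+ln²(0.38)) = 0.2943.
Characteristic equation s² + 7.8s + 7K_p = 0 gives ζ = 7.8/(2√(7K_p)).
Setting ζ = 0.2943: √(7K_p) = 7.8/(2·0.2943) = 13.25, so K_p = 175.6/7 = 25.1.

K_p = 25.1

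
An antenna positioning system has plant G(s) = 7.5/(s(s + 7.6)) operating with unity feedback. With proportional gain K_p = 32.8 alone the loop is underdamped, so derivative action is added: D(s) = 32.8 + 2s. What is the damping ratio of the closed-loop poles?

ζ = 0.72

Forward path: (32.8 + 2s)·7.5/(s(s+7.6)). The closed-loop characteristic equation is s² + (7.6 + 7.5·2)s + 7.5·32.8 = 0.
That is s² + 22.6s + 246 = 0, so ω_n = 15.68 rad/s and ζ = 22.6/(2·15.68) = 0.7205.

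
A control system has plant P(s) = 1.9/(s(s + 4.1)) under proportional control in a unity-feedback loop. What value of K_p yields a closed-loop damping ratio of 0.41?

Closed-loop characteristic equation: s² + 4.1s + K_p·1.9 = 0.
So ω_n = √(1.9K_p) and 2ζω_n = 4.1, giving ζ = 4.1/(2√(1.9K_p)).
Setting ζ = 0.41: √(1.9K_p) = 4.1/(2·0.41) = 5, so K_p = 25/1.9 = 13.2.

K_p = 13.2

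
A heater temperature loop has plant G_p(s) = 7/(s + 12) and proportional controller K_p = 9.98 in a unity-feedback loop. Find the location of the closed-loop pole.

s = -81.86

Closed-loop transfer function: T(s) = K_p·G_p(s)/(1 + K_p·G_p(s)) = 69.86/(s + 12 + 69.86) = 69.86/(s + 81.86).
The closed-loop pole is at s = −81.86.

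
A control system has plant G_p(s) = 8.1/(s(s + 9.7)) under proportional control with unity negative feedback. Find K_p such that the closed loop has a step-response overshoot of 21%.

From %OS = 100·exp(−πζ/√(1−ζ²)) = 21%, ζ = −ln(0.21)/√(π²+ln²(0.21)) = 0.4449.
Characteristic equation s² + 9.7s + 8.1K_p = 0 gives ζ = 9.7/(2√(8.1K_p)).
Setting ζ = 0.4449: √(8.1K_p) = 9.7/(2·0.4449) = 10.9, so K_p = 118.8/8.1 = 14.7.

K_p = 14.7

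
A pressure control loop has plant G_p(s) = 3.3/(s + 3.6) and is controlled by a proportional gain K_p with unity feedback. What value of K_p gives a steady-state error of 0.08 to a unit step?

For a type-0 loop with proportional control, e_ss = 1/(1 + K_p·G_p(0)).
G_p(0) = 0.9167. Require 1/(1 + K_p·0.9167) = 0.08, so 1 + 0.9167·K_p = 12.5.
K_p = (12.5 − 1)/0.9167 = 12.5.

K_p = 12.5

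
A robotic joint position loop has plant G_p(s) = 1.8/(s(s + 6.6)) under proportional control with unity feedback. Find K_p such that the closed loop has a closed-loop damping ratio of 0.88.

Closed-loop characteristic equation: s² + 6.6s + K_p·1.8 = 0.
So ω_n = √(1.8K_p) and 2ζω_n = 6.6, giving ζ = 6.6/(2√(1.8K_p)).
Setting ζ = 0.88: √(1.8K_p) = 6.6/(2·0.88) = 3.75, so K_p = 14.06/1.8 = 7.81.

K_p = 7.81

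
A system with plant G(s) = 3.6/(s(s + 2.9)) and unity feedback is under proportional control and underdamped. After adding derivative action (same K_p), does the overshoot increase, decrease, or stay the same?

With PD the characteristic equation becomes s² + (a + K·K_d)s + K·K_p = 0; the damping term grows, ζ rises, overshoot falls.

decrease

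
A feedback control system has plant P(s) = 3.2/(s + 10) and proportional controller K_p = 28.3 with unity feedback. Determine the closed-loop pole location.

s = -100.6

Closed-loop transfer function: T(s) = K_p·P(s)/(1 + K_p·P(s)) = 90.56/(s + 10 + 90.56) = 90.56/(s + 100.6).
The closed-loop pole is at s = −100.6.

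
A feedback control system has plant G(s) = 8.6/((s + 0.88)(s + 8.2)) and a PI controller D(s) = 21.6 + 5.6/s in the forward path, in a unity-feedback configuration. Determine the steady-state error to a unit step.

0

The open loop D(s)G(s) has a pole at the origin (type 1), so the static position error constant is infinite and e_ss = 1/(1+∞) = 0.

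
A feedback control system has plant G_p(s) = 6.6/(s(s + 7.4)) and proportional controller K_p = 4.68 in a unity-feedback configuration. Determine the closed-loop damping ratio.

ζ = 0.666

The closed-loop denominator is s(s+7.4) + 4.68·6.6 = s² + 7.4s + 30.89.
So ω_n² = 30.89 ⇒ ω_n = 5.558 rad/s, and ζ = 7.4/(2ω_n) = 0.666.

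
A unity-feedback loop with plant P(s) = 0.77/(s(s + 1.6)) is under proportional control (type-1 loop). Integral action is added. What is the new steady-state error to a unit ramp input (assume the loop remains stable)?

The integrator raises the loop to type 2, so K_v → ∞ and e_ss to a ramp is zero.

0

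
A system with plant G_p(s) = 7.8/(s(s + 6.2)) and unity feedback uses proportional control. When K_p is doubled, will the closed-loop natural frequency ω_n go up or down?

increase

ω_n = √(7.8·K_p), which grows with K_p.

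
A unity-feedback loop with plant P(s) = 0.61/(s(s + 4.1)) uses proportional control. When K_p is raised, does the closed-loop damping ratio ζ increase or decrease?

ζ = 4.1/(2√(0.61K_p)); increasing K_p raises the denominator, so ζ falls.

decrease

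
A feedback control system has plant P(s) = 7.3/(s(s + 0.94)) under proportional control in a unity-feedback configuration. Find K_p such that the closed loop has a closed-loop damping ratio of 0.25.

K_p = 0.484

Closed-loop characteristic equation: s² + 0.94s + K_p·7.3 = 0.
So ω_n = √(7.3K_p) and 2ζω_n = 0.94, giving ζ = 0.94/(2√(7.3K_p)).
Setting ζ = 0.25: √(7.3K_p) = 0.94/(2·0.25) = 1.88, so K_p = 3.534/7.3 = 0.484.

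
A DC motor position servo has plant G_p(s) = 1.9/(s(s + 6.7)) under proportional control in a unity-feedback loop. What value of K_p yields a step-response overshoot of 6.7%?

From %OS = 100·exp(−πζ/√(1−ζ²)) = 6.7%, ζ = −ln(0.067)/√(π²+ln²(0.067)) = 0.6522.
Characteristic equation s² + 6.7s + 1.9K_p = 0 gives ζ = 6.7/(2√(1.9K_p)).
Setting ζ = 0.6522: √(1.9K_p) = 6.7/(2·0.6522) = 5.136, so K_p = 26.38/1.9 = 13.9.

K_p = 13.9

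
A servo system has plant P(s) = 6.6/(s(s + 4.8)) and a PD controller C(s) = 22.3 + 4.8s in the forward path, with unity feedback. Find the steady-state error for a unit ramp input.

The loop has one pole at the origin (type 1). Velocity error constant K_v = lim_{s→0} s·C(s)P(s) = 22.3·6.6/4.8 = 30.66.
Steady-state error to a unit ramp: e_ss = 1/K_v = 0.0326.

0.0326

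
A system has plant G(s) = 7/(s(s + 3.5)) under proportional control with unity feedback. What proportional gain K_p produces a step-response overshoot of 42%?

K_p = 6.18

From %OS = 100·exp(−πζ/√(1−ζ²)) = 42%, ζ = −ln(0.42)/√(π²+ln²(0.42)) = 0.2662.
Characteristic equation s² + 3.5s + 7K_p = 0 gives ζ = 3.5/(2√(7K_p)).
Setting ζ = 0.2662: √(7K_p) = 3.5/(2·0.2662) = 6.575, so K_p = 43.23/7 = 6.18.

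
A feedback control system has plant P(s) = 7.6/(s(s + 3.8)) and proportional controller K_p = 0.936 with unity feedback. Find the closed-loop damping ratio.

The closed-loop denominator is s(s+3.8) + 0.936·7.6 = s² + 3.8s + 7.114.
Matching s² + 2ζω_n s + ω_n²: ω_n = √7.114 = 2.667 rad/s and 2ζω_n = 3.8, so ζ = 3.8/(2·2.667) = 0.712.

ζ = 0.712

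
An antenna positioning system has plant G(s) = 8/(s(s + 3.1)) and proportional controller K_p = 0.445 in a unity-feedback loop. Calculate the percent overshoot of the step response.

1.08%

Closed-loop characteristic equation: s² + 3.1s + 3.56 = 0, so ω_n = 1.887 rad/s and ζ = 3.1/(2·1.887) = 0.8215.
%OS = 100·exp(−πζ/√(1−ζ²)) = 100·exp(−π·0.8215/√0.3251) = 1.08%.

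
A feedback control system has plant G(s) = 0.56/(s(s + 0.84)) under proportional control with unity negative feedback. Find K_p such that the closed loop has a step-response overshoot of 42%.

K_p = 4.45

From %OS = 100·exp(−πζ/√(1−ζ²)) = 42%, ζ = −ln(0.42)/√(π²+ln²(0.42)) = 0.2662.
Characteristic equation s² + 0.84s + 0.56K_p = 0 gives ζ = 0.84/(2√(0.56K_p)).
Setting ζ = 0.2662: √(0.56K_p) = 0.84/(2·0.2662) = 1.578, so K_p = 2.49/0.56 = 4.45.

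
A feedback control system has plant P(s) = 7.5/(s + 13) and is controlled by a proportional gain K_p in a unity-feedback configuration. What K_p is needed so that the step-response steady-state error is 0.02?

K_p = 84.9

The loop is type 0, so e_ss(step) = 1/(1 + K_pos) with K_pos = K_p·P(0).
P(0) = 0.5769. Require 1/(1 + K_p·0.5769) = 0.02, so 1 + 0.5769·K_p = 50.
K_p = (50 − 1)/0.5769 = 84.9.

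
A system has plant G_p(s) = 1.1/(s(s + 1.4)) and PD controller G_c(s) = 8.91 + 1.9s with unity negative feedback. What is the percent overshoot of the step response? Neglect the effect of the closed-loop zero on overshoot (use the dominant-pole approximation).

12.1%

Forward path: (8.91 + 1.9s)·1.1/(s(s+1.4)). The closed-loop characteristic equation is s² + (1.4 + 1.1·1.9)s + 1.1·8.91 = 0.
That is s² + 3.49s + 9.801 = 0, so ω_n = 3.131 rad/s and ζ = 3.49/(2·3.131) = 0.5574.
%OS = 100·exp(−πζ/√(1−ζ²)) = 12.1%.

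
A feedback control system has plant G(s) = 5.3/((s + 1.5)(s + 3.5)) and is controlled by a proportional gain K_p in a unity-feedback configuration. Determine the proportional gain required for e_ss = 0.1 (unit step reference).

The loop is type 0, so e_ss(step) = 1/(1 + K_pos) with K_pos = K_p·G(0).
G(0) = 1.01. Require 1/(1 + K_p·1.01) = 0.1, so 1 + 1.01·K_p = 10.
K_p = (10 − 1)/1.01 = 8.92.

K_p = 8.92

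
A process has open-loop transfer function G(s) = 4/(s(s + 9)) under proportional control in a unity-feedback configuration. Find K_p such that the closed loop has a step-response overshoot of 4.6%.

From %OS = 100·exp(−πζ/√(1−ζ²)) = 4.6%, ζ = −ln(0.046)/√(π²+ln²(0.046)) = 0.7.
Characteristic equation s² + 9s + 4K_p = 0 gives ζ = 9/(2√(4K_p)).
Setting ζ = 0.7: √(4K_p) = 9/(2·0.7) = 6.429, so K_p = 41.33/4 = 10.3.

K_p = 10.3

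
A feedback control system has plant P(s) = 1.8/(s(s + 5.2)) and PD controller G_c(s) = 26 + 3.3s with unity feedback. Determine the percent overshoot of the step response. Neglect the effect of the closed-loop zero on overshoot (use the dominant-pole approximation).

1.22%

Forward path: (26 + 3.3s)·1.8/(s(s+5.2)). The closed-loop characteristic equation is s² + (5.2 + 1.8·3.3)s + 1.8·26 = 0.
That is s² + 11.14s + 46.8 = 0, so ω_n = 6.841 rad/s and ζ = 11.14/(2·6.841) = 0.8142.
%OS = 100·exp(−πζ/√(1−ζ²)) = 1.22%.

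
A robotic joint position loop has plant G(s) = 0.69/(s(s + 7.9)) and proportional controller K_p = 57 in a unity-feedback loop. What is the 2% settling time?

T_s ≈ 1.01 s

The closed-loop denominator s² + 7.9s + 39.33 gives ω_n = √39.33 = 6.271 and ζ = 7.9/(2ω_n) = 0.6298.
2% settling time T_s ≈ 4/(ζω_n) = 4/3.95 = 1.01 s.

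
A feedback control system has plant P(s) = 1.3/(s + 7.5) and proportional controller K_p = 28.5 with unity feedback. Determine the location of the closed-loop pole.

Closed-loop transfer function: T(s) = K_p·P(s)/(1 + K_p·P(s)) = 37.05/(s + 7.5 + 37.05) = 37.05/(s + 44.55).
The closed-loop pole is at s = −44.55.

s = -44.55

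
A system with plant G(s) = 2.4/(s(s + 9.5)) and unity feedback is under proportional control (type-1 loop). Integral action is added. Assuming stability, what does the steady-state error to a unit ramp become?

0

The integrator raises the loop to type 2, so K_v → ∞ and e_ss to a ramp is zero.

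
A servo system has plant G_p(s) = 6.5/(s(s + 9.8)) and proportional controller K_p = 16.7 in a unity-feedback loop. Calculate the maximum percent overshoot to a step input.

18.7%

The closed-loop denominator s² + 9.8s + 108.5 gives ω_n = √108.5 = 10.42 and ζ = 9.8/(2ω_n) = 0.4703.
%OS = 100·exp(−πζ/√(1−ζ²)) = 100·exp(−π·0.4703/√0.7788) = 18.7%.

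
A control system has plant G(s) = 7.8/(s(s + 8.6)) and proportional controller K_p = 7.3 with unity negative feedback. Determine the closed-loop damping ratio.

1 + K_p·G(s) = 0 gives s² + 8.6s + 56.94 = 0.
So ω_n² = 56.94 ⇒ ω_n = 7.546 rad/s, and ζ = 8.6/(2ω_n) = 0.57.

ζ = 0.57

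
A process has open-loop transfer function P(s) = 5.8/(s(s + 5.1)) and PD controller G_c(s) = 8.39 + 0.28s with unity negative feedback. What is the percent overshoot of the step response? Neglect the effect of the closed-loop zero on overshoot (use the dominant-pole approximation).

17.8%

Forward path: (8.39 + 0.28s)·5.8/(s(s+5.1)). The closed-loop characteristic equation is s² + (5.1 + 5.8·0.28)s + 5.8·8.39 = 0.
That is s² + 6.724s + 48.66 = 0, so ω_n = 6.976 rad/s and ζ = 6.724/(2·6.976) = 0.482.
%OS = 100·exp(−πζ/√(1−ζ²)) = 17.8%.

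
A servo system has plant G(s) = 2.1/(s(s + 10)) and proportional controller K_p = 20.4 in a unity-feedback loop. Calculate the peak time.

T_p = 0.744 s

The closed-loop denominator s² + 10s + 42.84 gives ω_n = √42.84 = 6.545 and ζ = 10/(2ω_n) = 0.7639.
Damped frequency ω_d = ω_n√(1−ζ²) = 4.224 rad/s, so peak time T_p = π/ω_d = 0.744 s.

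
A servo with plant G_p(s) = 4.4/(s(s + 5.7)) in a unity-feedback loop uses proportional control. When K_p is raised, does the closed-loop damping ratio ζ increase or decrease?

ζ = 5.7/(2√(4.4K_p)); increasing K_p raises the denominator, so ζ falls.

decrease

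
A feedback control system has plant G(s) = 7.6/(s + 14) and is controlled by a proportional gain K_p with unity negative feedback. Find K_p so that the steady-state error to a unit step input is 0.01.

K_p = 182

For a type-0 loop with proportional control, e_ss = 1/(1 + K_p·G(0)).
G(0) = 0.5429. Require 1/(1 + K_p·0.5429) = 0.01, so 1 + 0.5429·K_p = 100.
K_p = (100 − 1)/0.5429 = 182.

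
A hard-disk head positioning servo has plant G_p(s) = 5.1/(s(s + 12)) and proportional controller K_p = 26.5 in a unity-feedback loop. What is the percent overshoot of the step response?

15.1%

The closed-loop denominator s² + 12s + 135.1 gives ω_n = √135.1 = 11.63 and ζ = 12/(2ω_n) = 0.5161.
%OS = 100·exp(−πζ/√(1−ζ²)) = 100·exp(−π·0.5161/√0.7336) = 15.1%.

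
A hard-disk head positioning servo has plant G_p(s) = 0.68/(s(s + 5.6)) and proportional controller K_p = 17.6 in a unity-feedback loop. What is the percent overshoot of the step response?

1.32%

From 1 + K_pG_p(s) = 0: s² + 5.6s + 11.97 = 0 ⇒ ω_n = 3.459, ζ = 0.8094.
%OS = 100·exp(−πζ/√(1−ζ²)) = 100·exp(−π·0.8094/√0.3449) = 1.32%.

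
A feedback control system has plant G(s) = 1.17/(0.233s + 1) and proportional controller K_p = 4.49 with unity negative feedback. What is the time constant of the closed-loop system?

Closed loop: T(s) = K_p·G/(1+K_p·G) = 5.253/(0.233s + 1 + 5.253), with pole at s = −(1 + 5.253)/0.233 = −26.84.
Closed-loop time constant τ = 1/26.84 = 0.0373 s.

τ = 0.0373 s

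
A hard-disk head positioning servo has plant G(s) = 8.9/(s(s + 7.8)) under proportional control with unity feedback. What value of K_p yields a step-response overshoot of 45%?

K_p = 28.2

From %OS = 100·exp(−πζ/√(1−ζ²)) = 45%, ζ = −ln(0.45)/√(π²+ln²(0.45)) = 0.2463.
Characteristic equation s² + 7.8s + 8.9K_p = 0 gives ζ = 7.8/(2√(8.9K_p)).
Setting ζ = 0.2463: √(8.9K_p) = 7.8/(2·0.2463) = 15.83, so K_p = 250.6/8.9 = 28.2.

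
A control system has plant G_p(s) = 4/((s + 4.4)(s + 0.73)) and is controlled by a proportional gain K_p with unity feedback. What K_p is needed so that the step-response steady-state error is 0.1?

For a type-0 loop with proportional control, e_ss = 1/(1 + K_p·G_p(0)).
G_p(0) = 1.245. Require 1/(1 + K_p·1.245) = 0.1, so 1 + 1.245·K_p = 10.
K_p = (10 − 1)/1.245 = 7.23.

K_p = 7.23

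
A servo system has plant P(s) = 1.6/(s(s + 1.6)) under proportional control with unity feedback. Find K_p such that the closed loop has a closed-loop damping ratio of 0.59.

K_p = 1.15

Closed-loop characteristic equation: s² + 1.6s + K_p·1.6 = 0.
So ω_n = √(1.6K_p) and 2ζω_n = 1.6, giving ζ = 1.6/(2√(1.6K_p)).
Setting ζ = 0.59: √(1.6K_p) = 1.6/(2·0.59) = 1.356, so K_p = 1.839/1.6 = 1.15.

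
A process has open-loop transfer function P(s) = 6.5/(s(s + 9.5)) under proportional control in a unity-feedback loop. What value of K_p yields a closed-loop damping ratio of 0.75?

K_p = 6.17

Closed-loop characteristic equation: s² + 9.5s + K_p·6.5 = 0.
So ω_n = √(6.5K_p) and 2ζω_n = 9.5, giving ζ = 9.5/(2√(6.5K_p)).
Setting ζ = 0.75: √(6.5K_p) = 9.5/(2·0.75) = 6.333, so K_p = 40.11/6.5 = 6.17.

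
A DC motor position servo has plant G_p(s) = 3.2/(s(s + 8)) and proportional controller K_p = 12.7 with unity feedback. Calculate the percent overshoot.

7.95%

Closed-loop characteristic equation: s² + 8s + 40.64 = 0, so ω_n = 6.375 rad/s and ζ = 8/(2·6.375) = 0.6275.
%OS = 100·exp(−πζ/√(1−ζ²)) = 100·exp(−π·0.6275/√0.6063) = 7.95%.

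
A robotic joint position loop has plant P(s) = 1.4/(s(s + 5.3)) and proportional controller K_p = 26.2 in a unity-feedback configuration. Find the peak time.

Closed-loop characteristic equation: s² + 5.3s + 36.68 = 0, so ω_n = 6.056 rad/s and ζ = 5.3/(2·6.056) = 0.4376.
Damped frequency ω_d = ω_n√(1−ζ²) = 5.446 rad/s, so peak time T_p = π/ω_d = 0.577 s.

T_p = 0.577 s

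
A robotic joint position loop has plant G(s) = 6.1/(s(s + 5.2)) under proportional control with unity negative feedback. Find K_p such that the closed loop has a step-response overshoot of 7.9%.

K_p = 2.81

From %OS = 100·exp(−πζ/√(1−ζ²)) = 7.9%, ζ = −ln(0.079)/√(π²+ln²(0.079)) = 0.6285.
Characteristic equation s² + 5.2s + 6.1K_p = 0 gives ζ = 5.2/(2√(6.1K_p)).
Setting ζ = 0.6285: √(6.1K_p) = 5.2/(2·0.6285) = 4.137, so K_p = 17.12/6.1 = 2.81.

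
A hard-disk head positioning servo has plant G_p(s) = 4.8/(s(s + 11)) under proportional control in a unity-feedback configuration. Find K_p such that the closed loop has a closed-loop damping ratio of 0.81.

Closed-loop characteristic equation: s² + 11s + K_p·4.8 = 0.
So ω_n = √(4.8K_p) and 2ζω_n = 11, giving ζ = 11/(2√(4.8K_p)).
Setting ζ = 0.81: √(4.8K_p) = 11/(2·0.81) = 6.79, so K_p = 46.11/4.8 = 9.61.

K_p = 9.61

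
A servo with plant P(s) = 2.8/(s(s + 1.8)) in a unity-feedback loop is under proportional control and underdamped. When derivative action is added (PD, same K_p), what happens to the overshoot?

With PD the characteristic equation becomes s² + (a + K·K_d)s + K·K_p = 0; the damping term grows, ζ rises, overshoot falls.

decrease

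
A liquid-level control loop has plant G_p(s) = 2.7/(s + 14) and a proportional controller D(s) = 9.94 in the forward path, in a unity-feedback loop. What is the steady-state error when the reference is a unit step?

The loop is type 0. Static position error constant K_pos = D(0)·G_p(0) = 9.94·0.1929 = 1.917.
Steady-state error to a unit step: e_ss = 1/(1+K_pos) = 1/2.917 = 0.343.

0.343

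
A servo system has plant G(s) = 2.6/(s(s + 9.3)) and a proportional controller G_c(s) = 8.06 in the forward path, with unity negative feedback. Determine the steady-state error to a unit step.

0

The open loop G_c(s)G(s) has a pole at the origin (type 1), so the static position error constant is infinite and e_ss = 1/(1+∞) = 0.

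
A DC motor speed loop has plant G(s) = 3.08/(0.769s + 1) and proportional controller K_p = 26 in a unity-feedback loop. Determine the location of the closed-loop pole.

Closed loop: T(s) = K_p·G/(1+K_p·G) = 80.08/(0.769s + 1 + 80.08), with pole at s = −(1 + 80.08)/0.769 = −105.4.

s = -105.4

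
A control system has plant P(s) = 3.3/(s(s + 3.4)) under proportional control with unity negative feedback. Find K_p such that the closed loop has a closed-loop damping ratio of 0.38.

K_p = 6.06

Closed-loop characteristic equation: s² + 3.4s + K_p·3.3 = 0.
So ω_n = √(3.3K_p) and 2ζω_n = 3.4, giving ζ = 3.4/(2√(3.3K_p)).
Setting ζ = 0.38: √(3.3K_p) = 3.4/(2·0.38) = 4.474, so K_p = 20.01/3.3 = 6.06.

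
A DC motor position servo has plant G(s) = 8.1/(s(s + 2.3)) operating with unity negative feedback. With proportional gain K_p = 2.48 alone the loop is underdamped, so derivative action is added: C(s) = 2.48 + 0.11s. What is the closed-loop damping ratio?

ζ = 0.356

Forward path: (2.48 + 0.11s)·8.1/(s(s+2.3)). The closed-loop characteristic equation is s² + (2.3 + 8.1·0.11)s + 8.1·2.48 = 0.
That is s² + 3.191s + 20.09 = 0, so ω_n = 4.482 rad/s and ζ = 3.191/(2·4.482) = 0.356.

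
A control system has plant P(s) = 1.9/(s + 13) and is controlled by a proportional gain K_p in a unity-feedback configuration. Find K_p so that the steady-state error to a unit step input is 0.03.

K_p = 221

For a type-0 loop with proportional control, e_ss = 1/(1 + K_p·P(0)).
P(0) = 0.1462. Require 1/(1 + K_p·0.1462) = 0.03, so 1 + 0.1462·K_p = 33.33.
K_p = (33.33 − 1)/0.1462 = 221.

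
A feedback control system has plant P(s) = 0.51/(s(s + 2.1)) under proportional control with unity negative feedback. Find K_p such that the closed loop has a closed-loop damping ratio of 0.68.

Closed-loop characteristic equation: s² + 2.1s + K_p·0.51 = 0.
So ω_n = √(0.51K_p) and 2ζω_n = 2.1, giving ζ = 2.1/(2√(0.51K_p)).
Setting ζ = 0.68: √(0.51K_p) = 2.1/(2·0.68) = 1.544, so K_p = 2.384/0.51 = 4.68.

K_p = 4.68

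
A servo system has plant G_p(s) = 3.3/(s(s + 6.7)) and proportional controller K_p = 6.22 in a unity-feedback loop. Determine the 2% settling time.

Closed-loop characteristic equation: s² + 6.7s + 20.53 = 0, so ω_n = 4.531 rad/s and ζ = 6.7/(2·4.531) = 0.7394.
2% settling time T_s ≈ 4/(ζω_n) = 4/3.35 = 1.19 s.

T_s ≈ 1.19 s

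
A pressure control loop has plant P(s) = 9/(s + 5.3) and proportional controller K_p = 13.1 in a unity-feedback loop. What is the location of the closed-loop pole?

s = -123.2

Closed-loop transfer function: T(s) = K_p·P(s)/(1 + K_p·P(s)) = 117.9/(s + 5.3 + 117.9) = 117.9/(s + 123.2).
The closed-loop pole is at s = −123.2.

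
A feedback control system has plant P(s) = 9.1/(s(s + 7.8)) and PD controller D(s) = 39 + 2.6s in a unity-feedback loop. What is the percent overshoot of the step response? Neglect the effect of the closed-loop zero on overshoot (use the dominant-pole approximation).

Forward path: (39 + 2.6s)·9.1/(s(s+7.8)). The closed-loop characteristic equation is s² + (7.8 + 9.1·2.6)s + 9.1·39 = 0.
That is s² + 31.46s + 354.9 = 0, so ω_n = 18.84 rad/s and ζ = 31.46/(2·18.84) = 0.835.
%OS = 100·exp(−πζ/√(1−ζ²)) = 0.851%.

0.851%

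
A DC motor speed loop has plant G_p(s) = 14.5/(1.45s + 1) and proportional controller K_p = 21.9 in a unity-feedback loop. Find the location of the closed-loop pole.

s = -219.7

Closed loop: T(s) = K_p·G_p/(1+K_p·G_p) = 317.5/(1.45s + 1 + 317.5), with pole at s = −(1 + 317.5)/1.45 = −219.7.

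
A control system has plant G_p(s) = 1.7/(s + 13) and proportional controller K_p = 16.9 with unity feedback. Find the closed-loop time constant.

τ = 0.024 s

Closed-loop transfer function: T(s) = K_p·G_p(s)/(1 + K_p·G_p(s)) = 28.73/(s + 13 + 28.73) = 28.73/(s + 41.73).
Time constant τ = 1/41.73 = 0.024 s.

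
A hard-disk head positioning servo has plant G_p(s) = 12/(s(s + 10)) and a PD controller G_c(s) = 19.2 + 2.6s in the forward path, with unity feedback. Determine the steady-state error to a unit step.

The open loop G_c(s)G_p(s) has a pole at the origin (type 1), so the static position error constant is infinite and e_ss = 1/(1+∞) = 0.

0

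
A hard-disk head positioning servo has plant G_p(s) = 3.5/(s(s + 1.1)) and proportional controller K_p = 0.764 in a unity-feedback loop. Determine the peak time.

Closed-loop characteristic equation: s² + 1.1s + 2.674 = 0, so ω_n = 1.635 rad/s and ζ = 1.1/(2·1.635) = 0.3363.
Damped frequency ω_d = ω_n√(1−ζ²) = 1.54 rad/s, so peak time T_p = π/ω_d = 2.04 s.

T_p = 2.04 s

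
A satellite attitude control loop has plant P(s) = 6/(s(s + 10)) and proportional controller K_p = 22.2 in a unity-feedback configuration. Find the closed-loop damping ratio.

With unity feedback the closed-loop characteristic equation is s² + 10s + 22.2·6 = s² + 10s + 133.2 = 0.
Matching s² + 2ζω_n s + ω_n²: ω_n = √133.2 = 11.54 rad/s and 2ζω_n = 10, so ζ = 10/(2·11.54) = 0.433.

ζ = 0.433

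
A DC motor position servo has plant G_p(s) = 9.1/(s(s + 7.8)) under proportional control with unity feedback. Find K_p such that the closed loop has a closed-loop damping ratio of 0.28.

K_p = 21.3

Closed-loop characteristic equation: s² + 7.8s + K_p·9.1 = 0.
So ω_n = √(9.1K_p) and 2ζω_n = 7.8, giving ζ = 7.8/(2√(9.1K_p)).
Setting ζ = 0.28: √(9.1K_p) = 7.8/(2·0.28) = 13.93, so K_p = 194/9.1 = 21.3.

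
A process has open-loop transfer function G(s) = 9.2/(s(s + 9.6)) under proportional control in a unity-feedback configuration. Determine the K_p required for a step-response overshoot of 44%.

From %OS = 100·exp(−πζ/√(1−ζ²)) = 44%, ζ = −ln(0.44)/√(π²+ln²(0.44)) = 0.2528.
Characteristic equation s² + 9.6s + 9.2K_p = 0 gives ζ = 9.6/(2√(9.2K_p)).
Setting ζ = 0.2528: √(9.2K_p) = 9.6/(2·0.2528) = 18.98, so K_p = 360.4/9.2 = 39.2.

K_p = 39.2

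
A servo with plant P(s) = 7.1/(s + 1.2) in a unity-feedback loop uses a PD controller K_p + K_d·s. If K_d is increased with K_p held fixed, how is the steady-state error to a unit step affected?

unchanged

K_d affects only the transient (the s-coefficient); the DC loop gain, and hence e_ss, depends only on K_p.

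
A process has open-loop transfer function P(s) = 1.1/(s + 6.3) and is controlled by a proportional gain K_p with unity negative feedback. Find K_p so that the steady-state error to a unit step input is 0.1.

For a type-0 loop with proportional control, e_ss = 1/(1 + K_p·P(0)).
P(0) = 0.1746. Require 1/(1 + K_p·0.1746) = 0.1, so 1 + 0.1746·K_p = 10.
K_p = (10 − 1)/0.1746 = 51.5.

K_p = 51.5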